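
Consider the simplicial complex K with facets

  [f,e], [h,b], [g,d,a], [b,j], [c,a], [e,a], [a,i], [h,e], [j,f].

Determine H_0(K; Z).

Order the vertices as a < b < c < d < e < f < g < h < i < j. Listing each simplex with vertices in this order, K has dimension 2 with simplices:

  0-simplices (10): a, b, c, d, e, f, g, h, i, j
  1-simplices (11): ac, ad, ae, ag, ai, bh, bj, dg, ef, eh, fj
  2-simplices (1): adg

Hence C_0 ≅ Z^10, C_1 ≅ Z^11, C_2 ≅ Z^1.

The boundary map ∂_1: C_1 → C_0 maps an edge to its endpoints' difference, ∂[p,q] = q − p.
This gives a 10×11 integer matrix of rank 9; reducing to Smith normal form yields diagonal entries (1,1,1,1,1,1,1,1,1).

∂_2: C_2 → C_1 sends each 2-simplex [p,q,r] to [q,r] − [p,r] + [p,q]. For instance
  ∂adg = dg − ag + ad.
The 11×1 boundary matrix has rank 1 and Smith normal form diag(1).

Reading off H_k = ker ∂_k / im ∂_{k+1}:

  H_0: rank C_0 − rank ∂_1 = 10 − 9 = 1, and the invariant factors of ∂_1 are all 1, so H_0 ≅ Z.

H_0 ≅ Z.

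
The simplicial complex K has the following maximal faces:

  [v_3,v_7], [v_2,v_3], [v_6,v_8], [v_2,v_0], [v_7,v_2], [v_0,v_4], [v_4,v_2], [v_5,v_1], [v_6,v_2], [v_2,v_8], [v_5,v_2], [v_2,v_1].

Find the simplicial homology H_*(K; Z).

H_0 = Z,  H_1 = Z^4.

Order the vertices as v_0 < v_1 < v_2 < v_3 < v_4 < v_5 < v_6 < v_7 < v_8. Listing each simplex with vertices in this order, K has dimension 1 with simplices:

  0-simplices (9): [v_0], [v_1], [v_2], [v_3], [v_4], [v_5], [v_6], [v_7], [v_8]
  1-simplices (12): [v_0,v_2], [v_0,v_4], [v_1,v_2], [v_1,v_5], [v_2,v_3], [v_2,v_4], [v_2,v_5], [v_2,v_6], [v_2,v_7], [v_2,v_8], [v_3,v_7], [v_6,v_8]

Hence C_0 ≅ Z^9, C_1 ≅ Z^12.

∂_1: C_1 → C_0 maps an edge to its endpoints' difference, ∂[p,q] = q − p. For instance
  ∂[v_2,v_3] = [v_3] − [v_2].
The 9×12 boundary matrix has rank 8 and Smith normal form diag(1,1,1,1,1,1,1,1).

Now H_k = ker ∂_k / im ∂_{k+1}, so:

  H_0: rank C_0 − rank ∂_1 = 9 − 8 = 1, and the invariant factors of ∂_1 are all 1, so H_0 ≅ Z.
  H_1: rank ker ∂_1 − rank ∂_2 = (12 − 8) − 0 = 4, and there is no ∂_2, so H_1 ≅ Z^4.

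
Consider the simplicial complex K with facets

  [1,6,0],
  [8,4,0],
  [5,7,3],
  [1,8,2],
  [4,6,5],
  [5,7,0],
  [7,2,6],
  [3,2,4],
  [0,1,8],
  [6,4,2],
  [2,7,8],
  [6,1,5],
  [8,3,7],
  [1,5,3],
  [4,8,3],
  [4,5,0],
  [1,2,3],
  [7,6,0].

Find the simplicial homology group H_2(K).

We work with the vertex ordering 0 < 1 < 2 < 3 < 4 < 5 < 6 < 7 < 8. The simplices of K, each written with vertices in increasing order, are:

  0-simplices (9): [0], [1], [2], [3], [4], [5], [6], [7], [8]
  1-simplices (27): (27 of them)
  2-simplices (18): [0,1,6], [0,1,8], [0,4,5], [0,4,8], [0,5,7], [0,6,7], [1,2,3], [1,2,8], [1,3,5], [1,5,6], [2,3,4], [2,4,6], [2,6,7], [2,7,8], [3,4,8], [3,5,7], [3,7,8], [4,5,6]

Hence C_0 ≅ Z^9, C_1 ≅ Z^27, C_2 ≅ Z^18.

The boundary map ∂_1: C_1 → C_0 maps an edge to its endpoints' difference, ∂[p,q] = q − p.
The resulting 9×27 matrix has rank 8, and its Smith normal form has invariant factors (1,1,1,1,1,1,1,1).

The boundary map ∂_2: C_2 → C_1 maps a triangle to the signed sum of its edges. For instance
  ∂[0,4,8] = [4,8] − [0,8] + [0,4],
  ∂[3,7,8] = [7,8] − [3,8] + [3,7].
As a 27×18 matrix over Z this has rank 18, with invariant factors (1,1,1,1,1,1,1,1,1,1,1,1,1,1,1,1,1,2).

Now H_k = ker ∂_k / im ∂_{k+1}, so:

  H_2: rank ker ∂_2 − rank ∂_3 = (18 − 18) − 0 = 0, and there is no ∂_3, so H_2 = 0.

(K is a triangulation of the Klein bottle.)

H_2 = 0.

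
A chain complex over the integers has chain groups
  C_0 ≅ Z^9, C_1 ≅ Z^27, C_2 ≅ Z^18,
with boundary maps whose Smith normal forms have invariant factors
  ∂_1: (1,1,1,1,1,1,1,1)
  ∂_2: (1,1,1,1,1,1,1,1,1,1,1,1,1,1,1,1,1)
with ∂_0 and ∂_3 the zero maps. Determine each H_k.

H_0 ≅ Z,  H_1 ≅ Z^2,  H_2 ≅ Z.

H_0: b_0 = 9 − 0 − 8 = 1; torsion from ∂_1 factors > 1: none. So H_0 ≅ Z.
H_1: b_1 = 27 − 8 − 17 = 2; torsion from ∂_2 factors > 1: none. So H_1 ≅ Z^2.
H_2: b_2 = 18 − 17 − 0 = 1; torsion from ∂_3 factors > 1: none. So H_2 ≅ Z.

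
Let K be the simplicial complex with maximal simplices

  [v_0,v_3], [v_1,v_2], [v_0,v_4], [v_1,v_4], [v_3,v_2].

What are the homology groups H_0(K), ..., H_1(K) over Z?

H_0 ≅ Z,  H_1 ≅ Z.

K has 5 vertices, 5 edges.
rank ∂_0 = 0, rank ∂_1 = 4 ⇒ b_0 = 5 − 0 − 4 = 1; all invariant factors of ∂_1 are 1 so no torsion. So H_0 ≅ Z.
rank ∂_1 = 4, rank ∂_2 = 0 ⇒ b_1 = 5 − 4 − 0 = 1. So H_1 ≅ Z.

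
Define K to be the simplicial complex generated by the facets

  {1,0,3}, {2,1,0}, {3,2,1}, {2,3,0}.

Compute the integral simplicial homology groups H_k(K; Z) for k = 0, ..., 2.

H_0 = Z,  H_1 = 0,  H_2 = Z.

We work with the vertex ordering 0 < 1 < 2 < 3. The simplices of K, each written with vertices in increasing order, are:

  0-simplices (4): [0], [1], [2], [3]
  1-simplices (6): [0,1], [0,2], [0,3], [1,2], [1,3], [2,3]
  2-simplices (4): [0,1,2], [0,1,3], [0,2,3], [1,2,3]

so the chain groups are C_0 ≅ Z^4, C_1 ≅ Z^6, C_2 ≅ Z^4.

The boundary map ∂_1: C_1 → C_0 sends each edge [p,q] (with p < q) to q − p. For instance
  ∂[0,3] = [3] − [0].
As a 4×6 matrix over Z this has rank 3, with invariant factors (1,1,1).

The boundary map ∂_2: C_2 → C_1 sends each 2-simplex [p,q,r] to [q,r] − [p,r] + [p,q]. For instance
  ∂[1,2,3] = [2,3] − [1,3] + [1,2],
  ∂[0,1,2] = [1,2] − [0,2] + [0,1].
The resulting 6×4 matrix has rank 3, and its Smith normal form has invariant factors (1,1,1).

Computing H_k = (kernel of ∂_k) / (image of ∂_{k+1}):

  H_0: rank C_0 − rank ∂_1 = 4 − 3 = 1, and the invariant factors of ∂_1 are all 1, so H_0 ≅ Z.
  H_1: rank ker ∂_1 − rank ∂_2 = (6 − 3) − 3 = 0, and the invariant factors of ∂_2 are all 1, so H_1 ≅ 0.
  H_2: rank ker ∂_2 − rank ∂_3 = (4 − 3) − 0 = 1, and there is no ∂_3, so H_2 ≅ Z.

As a check, the Euler characteristic is 4 − 6 + 4 = 2, which agrees with 1 − 0 + 1 = 2.
(K is a triangulation of the 2-sphere S^2.)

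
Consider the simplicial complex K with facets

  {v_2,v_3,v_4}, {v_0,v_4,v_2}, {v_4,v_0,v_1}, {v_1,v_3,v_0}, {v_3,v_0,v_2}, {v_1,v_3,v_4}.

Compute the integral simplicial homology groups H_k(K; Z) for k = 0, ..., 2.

Order the vertices as v_0 < v_1 < v_2 < v_3 < v_4. Listing each simplex with vertices in this order, K has dimension 2 with simplices:

  0-simplices (5): [v_0], [v_1], [v_2], [v_3], [v_4]
  1-simplices (9): [v_0,v_1], [v_0,v_2], [v_0,v_3], [v_0,v_4], [v_1,v_3], [v_1,v_4], [v_2,v_3], [v_2,v_4], [v_3,v_4]
  2-simplices (6): [v_0,v_1,v_3], [v_0,v_1,v_4], [v_0,v_2,v_3], [v_0,v_2,v_4], [v_1,v_3,v_4], [v_2,v_3,v_4]

Hence C_0 ≅ Z^5, C_1 ≅ Z^9, C_2 ≅ Z^6.

The boundary map ∂_1: C_1 → C_0 maps an edge to its endpoints' difference, ∂[p,q] = q − p.
The 5×9 boundary matrix has rank 4 and Smith normal form diag(1,1,1,1).

The boundary map ∂_2: C_2 → C_1 sends each 2-simplex [p,q,r] to [q,r] − [p,r] + [p,q]. For instance
  ∂[v_0,v_2,v_3] = [v_2,v_3] − [v_0,v_3] + [v_0,v_2],
  ∂[v_0,v_2,v_4] = [v_2,v_4] − [v_0,v_4] + [v_0,v_2].
The resulting 9×6 matrix has rank 5, and its Smith normal form has invariant factors (1,1,1,1,1).

Computing H_k = (kernel of ∂_k) / (image of ∂_{k+1}):

  H_0: rank C_0 − rank ∂_1 = 5 − 4 = 1, and the invariant factors of ∂_1 are all 1, so H_0 ≅ Z.
  H_1: rank ker ∂_1 − rank ∂_2 = (9 − 4) − 5 = 0, and the invariant factors of ∂_2 are all 1, so H_1 ≅ 0.
  H_2: rank ker ∂_2 − rank ∂_3 = (6 − 5) − 0 = 1, and there is no ∂_3, so H_2 ≅ Z.

H_0 ≅ Z,  H_1 = 0,  H_2 ≅ Z.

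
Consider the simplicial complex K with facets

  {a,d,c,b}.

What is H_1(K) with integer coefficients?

H_1 = 0.

Fix the vertex order a < b < c < d and write every simplex with vertices in increasing order. Then dim K = 3 and the simplices of K are:

  0-simplices (4): a, b, c, d
  1-simplices (6): ab, ac, ad, bc, bd, cd
  2-simplices (4): abc, abd, acd, bcd
  3-simplices (1): abcd

Hence C_0 ≅ Z^4, C_1 ≅ Z^6, C_2 ≅ Z^4, C_3 ≅ Z^1.

∂_1: C_1 → C_0 sends each edge [p,q] (with p < q) to q − p. For instance
  ∂bd = d − b.
The resulting 4×6 matrix has rank 3, and its Smith normal form has invariant factors (1,1,1).

Boundary ∂_2: C_2 → C_1 sends each 2-simplex [p,q,r] to [q,r] − [p,r] + [p,q]. For instance
  ∂acd = cd − ad + ac,
  ∂bcd = cd − bd + bc.
The resulting 6×4 matrix has rank 3, and its Smith normal form has invariant factors (1,1,1).

The boundary map ∂_3: C_3 → C_2 sends each 3-simplex σ to the alternating sum Σ_i (−1)^i (σ with its i-th vertex removed). For instance
  ∂abcd = bcd − acd + abd − abc.
The 4×1 boundary matrix has rank 1 and Smith normal form diag(1).

Reading off H_k = ker ∂_k / im ∂_{k+1}:

  H_1: rank ker ∂_1 − rank ∂_2 = (6 − 3) − 3 = 0, and the invariant factors of ∂_2 are all 1, so H_1 = 0.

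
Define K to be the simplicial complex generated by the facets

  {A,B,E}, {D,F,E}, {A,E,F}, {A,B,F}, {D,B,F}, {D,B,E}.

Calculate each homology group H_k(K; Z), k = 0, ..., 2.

H_0 ≅ Z,  H_1 = 0,  H_2 ≅ Z.

Take the total order A < B < D < E < F on the vertex set. Then K (dimension 2) consists of the simplices:

  0-simplices (5): A, B, D, E, F
  1-simplices (9): AB, AE, AF, BD, BE, BF, DE, DF, EF
  2-simplices (6): ABE, ABF, AEF, BDE, BDF, DEF

giving chain groups C_0 ≅ Z^5, C_1 ≅ Z^9, C_2 ≅ Z^6.

∂_1: C_1 → C_0 is given by ∂[p,q] = [q] − [p]. For instance
  ∂BF = F − B.
This gives a 5×9 integer matrix of rank 4; reducing to Smith normal form yields diagonal entries (1,1,1,1).

∂_2: C_2 → C_1 sends each 2-simplex [p,q,r] to [q,r] − [p,r] + [p,q]. For instance
  ∂ABE = BE − AE + AB,
  ∂DEF = EF − DF + DE.
This gives a 9×6 integer matrix of rank 5; reducing to Smith normal form yields diagonal entries (1,1,1,1,1).

From H_k ≅ ker(∂_k) / im(∂_{k+1}) we obtain:

  H_0: rank C_0 − rank ∂_1 = 5 − 4 = 1, and the invariant factors of ∂_1 are all 1, so H_0 ≅ Z.
  H_1: rank ker ∂_1 − rank ∂_2 = (9 − 4) − 5 = 0, and the invariant factors of ∂_2 are all 1, so H_1 ≅ 0.
  H_2: rank ker ∂_2 − rank ∂_3 = (6 − 5) − 0 = 1, and there is no ∂_3, so H_2 ≅ Z.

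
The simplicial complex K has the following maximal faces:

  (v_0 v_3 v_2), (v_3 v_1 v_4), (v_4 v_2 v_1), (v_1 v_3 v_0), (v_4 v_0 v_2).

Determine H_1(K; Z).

Order the vertices as v_0 < v_1 < v_2 < v_3 < v_4. Listing each simplex with vertices in this order, K has dimension 2 with simplices:

  0-simplices (5): [v_0], [v_1], [v_2], [v_3], [v_4]
  1-simplices (10): [v_0,v_1], [v_0,v_2], [v_0,v_3], [v_0,v_4], [v_1,v_2], [v_1,v_3], [v_1,v_4], [v_2,v_3], [v_2,v_4], [v_3,v_4]
  2-simplices (5): [v_0,v_1,v_3], [v_0,v_2,v_3], [v_0,v_2,v_4], [v_1,v_2,v_4], [v_1,v_3,v_4]

so the chain groups are C_0 ≅ Z^5, C_1 ≅ Z^10, C_2 ≅ Z^5.

Boundary ∂_1: C_1 → C_0 maps an edge to its endpoints' difference, ∂[p,q] = q − p.
The 5×10 boundary matrix has rank 4 and Smith normal form diag(1,1,1,1).

The boundary map ∂_2: C_2 → C_1 acts by ∂[p,q,r] = [q,r] − [p,r] + [p,q]. For instance
  ∂[v_1,v_3,v_4] = [v_3,v_4] − [v_1,v_4] + [v_1,v_3],
  ∂[v_0,v_1,v_3] = [v_1,v_3] − [v_0,v_3] + [v_0,v_1].
The resulting 10×5 matrix has rank 5, and its Smith normal form has invariant factors (1,1,1,1,1).

Now H_k = ker ∂_k / im ∂_{k+1}, so:

  H_1: rank ker ∂_1 − rank ∂_2 = (10 − 4) − 5 = 1, and the invariant factors of ∂_2 are all 1, so H_1 ≅ Z.

H_1 = Z.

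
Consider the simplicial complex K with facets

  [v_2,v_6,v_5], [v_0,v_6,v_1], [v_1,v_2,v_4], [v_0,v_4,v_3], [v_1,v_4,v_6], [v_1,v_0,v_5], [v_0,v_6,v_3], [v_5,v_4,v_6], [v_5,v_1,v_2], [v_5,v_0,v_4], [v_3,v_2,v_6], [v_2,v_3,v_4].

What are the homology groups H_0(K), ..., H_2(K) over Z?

H_0 ≅ Z,  H_1 ≅ Z/2,  H_2 = 0.

We work with the vertex ordering v_0 < v_1 < v_2 < v_3 < v_4 < v_5 < v_6. The simplices of K, each written with vertices in increasing order, are:

  0-simplices (7): [v_0], [v_1], [v_2], [v_3], [v_4], [v_5], [v_6]
  1-simplices (18): (18 of them)
  2-simplices (12): (12 of them)

Hence C_0 ≅ Z^7, C_1 ≅ Z^18, C_2 ≅ Z^12.

Boundary ∂_1: C_1 → C_0 is given by ∂[p,q] = [q] − [p].
This gives a 7×18 integer matrix of rank 6; reducing to Smith normal form yields diagonal entries (1,1,1,1,1,1).

∂_2: C_2 → C_1 maps a triangle to the signed sum of its edges. For instance
  ∂[v_0,v_1,v_6] = [v_1,v_6] − [v_0,v_6] + [v_0,v_1],
  ∂[v_2,v_3,v_6] = [v_3,v_6] − [v_2,v_6] + [v_2,v_3].
The 18×12 boundary matrix has rank 12 and Smith normal form diag(1,1,1,1,1,1,1,1,1,1,1,2).

Now H_k = ker ∂_k / im ∂_{k+1}, so:

  H_0: rank C_0 − rank ∂_1 = 7 − 6 = 1, and the invariant factors of ∂_1 are all 1, so H_0 ≅ Z.
  H_1: rank ker ∂_1 − rank ∂_2 = (18 − 6) − 12 = 0, and ∂_2 has invariant factor 2 > 1, so H_1 ≅ Z/2.
  H_2: rank ker ∂_2 − rank ∂_3 = (12 − 12) − 0 = 0, and there is no ∂_3, so H_2 ≅ 0.

As a check, the Euler characteristic is 7 − 18 + 12 = 1, which agrees with 1 − 0 + 0 = 1.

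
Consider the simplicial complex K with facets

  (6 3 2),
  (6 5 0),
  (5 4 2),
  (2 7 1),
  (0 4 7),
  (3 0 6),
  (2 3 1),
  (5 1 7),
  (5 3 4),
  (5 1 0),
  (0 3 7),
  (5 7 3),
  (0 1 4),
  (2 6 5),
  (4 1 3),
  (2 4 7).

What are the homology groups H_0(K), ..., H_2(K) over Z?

H_0 = Z,  H_1 = Z^2,  H_2 = Z.

K has 8 vertices, 24 edges, 16 triangles.
rank ∂_0 = 0, rank ∂_1 = 7 ⇒ b_0 = 8 − 0 − 7 = 1; all invariant factors of ∂_1 are 1 so no torsion. So H_0 = Z.
rank ∂_1 = 7, rank ∂_2 = 15 ⇒ b_1 = 24 − 7 − 15 = 2; all invariant factors of ∂_2 are 1 so no torsion. So H_1 = Z^2.
rank ∂_2 = 15, rank ∂_3 = 0 ⇒ b_2 = 16 − 15 − 0 = 1. So H_2 = Z.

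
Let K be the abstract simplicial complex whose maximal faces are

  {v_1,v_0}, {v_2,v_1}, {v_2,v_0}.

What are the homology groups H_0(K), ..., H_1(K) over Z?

Fix the vertex order v_0 < v_1 < v_2 and write every simplex with vertices in increasing order. Then dim K = 1 and the simplices of K are:

  0-simplices (3): [v_0], [v_1], [v_2]
  1-simplices (3): [v_0,v_1], [v_0,v_2], [v_1,v_2]

giving chain groups C_0 ≅ Z^3, C_1 ≅ Z^3.

The boundary map ∂_1: C_1 → C_0 maps an edge to its endpoints' difference, ∂[p,q] = q − p.
As a 3×3 matrix over Z this has rank 2, with invariant factors (1,1).

Now H_k = ker ∂_k / im ∂_{k+1}, so:

  H_0: rank C_0 − rank ∂_1 = 3 − 2 = 1, and the invariant factors of ∂_1 are all 1, so H_0 = Z.
  H_1: rank ker ∂_1 − rank ∂_2 = (3 − 2) − 0 = 1, and there is no ∂_2, so H_1 = Z.

H_0 ≅ Z,  H_1 ≅ Z.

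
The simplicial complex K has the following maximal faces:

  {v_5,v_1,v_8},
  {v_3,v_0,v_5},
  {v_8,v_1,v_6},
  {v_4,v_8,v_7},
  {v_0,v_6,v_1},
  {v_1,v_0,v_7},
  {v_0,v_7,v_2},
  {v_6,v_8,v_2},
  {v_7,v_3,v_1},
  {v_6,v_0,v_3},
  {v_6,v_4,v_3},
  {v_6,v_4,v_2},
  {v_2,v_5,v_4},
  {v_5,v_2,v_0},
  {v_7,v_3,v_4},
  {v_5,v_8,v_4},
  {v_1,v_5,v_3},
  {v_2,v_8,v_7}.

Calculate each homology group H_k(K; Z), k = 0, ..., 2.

H_0 = Z,  H_1 = Z × Z/2,  H_2 = 0.

We work with the vertex ordering v_0 < v_1 < v_2 < v_3 < v_4 < v_5 < v_6 < v_7 < v_8. The simplices of K, each written with vertices in increasing order, are:

  0-simplices (9): [v_0], [v_1], [v_2], [v_3], [v_4], [v_5], [v_6], [v_7], [v_8]
  1-simplices (27): (27 of them)
  2-simplices (18): (18 of them)

so the chain groups are C_0 ≅ Z^9, C_1 ≅ Z^27, C_2 ≅ Z^18.

Boundary ∂_1: C_1 → C_0 is given by ∂[p,q] = [q] − [p]. For instance
  ∂[v_2,v_6] = [v_6] − [v_2].
As a 9×27 matrix over Z this has rank 8, with invariant factors (1,1,1,1,1,1,1,1).

The boundary map ∂_2: C_2 → C_1 sends each 2-simplex [p,q,r] to [q,r] − [p,r] + [p,q]. For instance
  ∂[v_2,v_7,v_8] = [v_7,v_8] − [v_2,v_8] + [v_2,v_7],
  ∂[v_0,v_3,v_6] = [v_3,v_6] − [v_0,v_6] + [v_0,v_3].
This gives a 27×18 integer matrix of rank 18; reducing to Smith normal form yields diagonal entries (1,1,1,1,1,1,1,1,1,1,1,1,1,1,1,1,1,2).

From H_k ≅ ker(∂_k) / im(∂_{k+1}) we obtain:

  H_0: rank C_0 − rank ∂_1 = 9 − 8 = 1, and the invariant factors of ∂_1 are all 1, so H_0 = Z.
  H_1: rank ker ∂_1 − rank ∂_2 = (27 − 8) − 18 = 1, and ∂_2 has invariant factor 2 > 1, so H_1 = Z × Z/2.
  H_2: rank ker ∂_2 − rank ∂_3 = (18 − 18) − 0 = 0, and there is no ∂_3, so H_2 = 0.

As a check, the Euler characteristic is 9 − 27 + 18 = 0, which agrees with 1 − 1 + 0 = 0.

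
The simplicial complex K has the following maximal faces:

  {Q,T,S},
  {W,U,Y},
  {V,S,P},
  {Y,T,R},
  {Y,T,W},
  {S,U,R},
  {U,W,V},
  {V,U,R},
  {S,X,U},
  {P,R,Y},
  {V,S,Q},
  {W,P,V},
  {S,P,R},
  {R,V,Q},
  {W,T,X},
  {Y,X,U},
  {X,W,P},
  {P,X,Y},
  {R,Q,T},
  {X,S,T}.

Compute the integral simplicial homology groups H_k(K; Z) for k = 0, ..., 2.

Take the total order P < Q < R < S < T < U < V < W < X < Y on the vertex set. Then K (dimension 2) consists of the simplices:

  0-simplices (10): P, Q, R, S, T, U, V, W, X, Y
  1-simplices (30): PR, PS, PV, PW, PX, PY, QR, QS, QT, QV, RS, RT, RU, RV, RY, ST, SU, SV, SX, TW, TX, TY, UV, UW, UX, UY, VW, WX, WY, XY
  2-simplices (20): PRS, PRY, PSV, PVW, PWX, PXY, QRT, QRV, QST, QSV, RSU, RTY, RUV, STX, SUX, TWX, TWY, UVW, UWY, UXY

giving chain groups C_0 ≅ Z^10, C_1 ≅ Z^30, C_2 ≅ Z^20.

Boundary ∂_1: C_1 → C_0 maps an edge to its endpoints' difference, ∂[p,q] = q − p. For instance
  ∂UW = W − U.
As a 10×30 matrix over Z this has rank 9, with invariant factors (1,1,1,1,1,1,1,1,1).

Boundary ∂_2: C_2 → C_1 maps a triangle to the signed sum of its edges. For instance
  ∂SUX = UX − SX + SU,
  ∂RUV = UV − RV + RU.
This gives a 30×20 integer matrix of rank 20; reducing to Smith normal form yields diagonal entries (1,1,1,1,1,1,1,1,1,1,1,1,1,1,1,1,1,1,1,2).

Computing H_k = (kernel of ∂_k) / (image of ∂_{k+1}):

  H_0: rank C_0 − rank ∂_1 = 10 − 9 = 1, and the invariant factors of ∂_1 are all 1, so H_0 = Z.
  H_1: rank ker ∂_1 − rank ∂_2 = (30 − 9) − 20 = 1, and ∂_2 has invariant factor 2 > 1, so H_1 = Z × Z/2.
  H_2: rank ker ∂_2 − rank ∂_3 = (20 − 20) − 0 = 0, and there is no ∂_3, so H_2 = 0.

H_0 ≅ Z,  H_1 ≅ Z × Z/2,  H_2 = 0.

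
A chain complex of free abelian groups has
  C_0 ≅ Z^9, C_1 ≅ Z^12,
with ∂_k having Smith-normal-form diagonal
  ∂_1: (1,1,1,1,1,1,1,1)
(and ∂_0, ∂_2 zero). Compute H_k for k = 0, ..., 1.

H_0 ≅ Z,  H_1 ≅ Z^4.

H_0: b_0 = 9 − 0 − 8 = 1; torsion from ∂_1 factors > 1: none. So H_0 ≅ Z.
H_1: b_1 = 12 − 8 − 0 = 4; torsion from ∂_2 factors > 1: none. So H_1 ≅ Z^4.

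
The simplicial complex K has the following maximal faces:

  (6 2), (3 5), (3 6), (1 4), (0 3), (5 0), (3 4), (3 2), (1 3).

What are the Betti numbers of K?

b_0 = 1, b_1 = 3.

Order the vertices as 0 < 1 < 2 < 3 < 4 < 5 < 6. Listing each simplex with vertices in this order, K has dimension 1 with simplices:

  0-simplices (7): [0], [1], [2], [3], [4], [5], [6]
  1-simplices (9): [0,3], [0,5], [1,3], [1,4], [2,3], [2,6], [3,4], [3,5], [3,6]

giving chain groups C_0 ≅ Z^7, C_1 ≅ Z^9.

The boundary map ∂_1: C_1 → C_0 maps an edge to its endpoints' difference, ∂[p,q] = q − p. For instance
  ∂[2,6] = [6] − [2].
The 7×9 boundary matrix has rank 6 and Smith normal form diag(1,1,1,1,1,1).

Now H_k = ker ∂_k / im ∂_{k+1}, so:

  H_0: rank C_0 − rank ∂_1 = 7 − 6 = 1, and the invariant factors of ∂_1 are all 1, so H_0 = Z.
  H_1: rank ker ∂_1 − rank ∂_2 = (9 − 6) − 0 = 3, and there is no ∂_2, so H_1 = Z^3.

As a check, the Euler characteristic is 7 − 9 = -2, which agrees with 1 − 3 = -2.

Hence the Betti numbers are b_0 = 1, b_1 = 3.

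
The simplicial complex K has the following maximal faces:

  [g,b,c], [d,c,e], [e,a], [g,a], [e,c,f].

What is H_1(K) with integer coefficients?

H_1 = Z.

Order the vertices as a < b < c < d < e < f < g. Listing each simplex with vertices in this order, K has dimension 2 with simplices:

  0-simplices (7): a, b, c, d, e, f, g
  1-simplices (10): ae, ag, bc, bg, cd, ce, cf, cg, de, ef
  2-simplices (3): bcg, cde, cef

giving chain groups C_0 ≅ Z^7, C_1 ≅ Z^10, C_2 ≅ Z^3.

∂_1: C_1 → C_0 sends each edge [p,q] (with p < q) to q − p. For instance
  ∂de = e − d.
The resulting 7×10 matrix has rank 6, and its Smith normal form has invariant factors (1,1,1,1,1,1).

Boundary ∂_2: C_2 → C_1 acts by ∂[p,q,r] = [q,r] − [p,r] + [p,q]. For instance
  ∂cef = ef − cf + ce,
  ∂cde = de − ce + cd.
The resulting 10×3 matrix has rank 3, and its Smith normal form has invariant factors (1,1,1).

Now H_k = ker ∂_k / im ∂_{k+1}, so:

  H_1: rank ker ∂_1 − rank ∂_2 = (10 − 6) − 3 = 1, and the invariant factors of ∂_2 are all 1, so H_1 ≅ Z.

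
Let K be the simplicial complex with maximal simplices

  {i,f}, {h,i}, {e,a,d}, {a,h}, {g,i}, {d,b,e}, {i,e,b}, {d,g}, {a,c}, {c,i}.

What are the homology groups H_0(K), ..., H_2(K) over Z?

We work with the vertex ordering a < b < c < d < e < f < g < h < i. The simplices of K, each written with vertices in increasing order, are:

  0-simplices (9): a, b, c, d, e, f, g, h, i
  1-simplices (14): ac, ad, ae, ah, bd, be, bi, ci, de, dg, ei, fi, gi, hi
  2-simplices (3): ade, bde, bei

giving chain groups C_0 ≅ Z^9, C_1 ≅ Z^14, C_2 ≅ Z^3.

∂_1: C_1 → C_0 sends each edge [p,q] (with p < q) to q − p. For instance
  ∂hi = i − h.
The resulting 9×14 matrix has rank 8, and its Smith normal form has invariant factors (1,1,1,1,1,1,1,1).

The boundary map ∂_2: C_2 → C_1 acts by ∂[p,q,r] = [q,r] − [p,r] + [p,q]. For instance
  ∂bei = ei − bi + be,
  ∂ade = de − ae + ad.
As a 14×3 matrix over Z this has rank 3, with invariant factors (1,1,1).

From H_k ≅ ker(∂_k) / im(∂_{k+1}) we obtain:

  H_0: rank C_0 − rank ∂_1 = 9 − 8 = 1, and the invariant factors of ∂_1 are all 1, so H_0 ≅ Z.
  H_1: rank ker ∂_1 − rank ∂_2 = (14 − 8) − 3 = 3, and the invariant factors of ∂_2 are all 1, so H_1 ≅ Z^3.
  H_2: rank ker ∂_2 − rank ∂_3 = (3 − 3) − 0 = 0, and there is no ∂_3, so H_2 ≅ 0.

As a check, the Euler characteristic is 9 − 14 + 3 = -2, which agrees with 1 − 3 + 0 = -2.

H_0 ≅ Z,  H_1 ≅ Z^3,  H_2 = 0.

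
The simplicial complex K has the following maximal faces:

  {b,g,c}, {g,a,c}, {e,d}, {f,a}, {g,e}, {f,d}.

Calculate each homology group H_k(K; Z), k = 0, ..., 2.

Fix the vertex order a < b < c < d < e < f < g and write every simplex with vertices in increasing order. Then dim K = 2 and the simplices of K are:

  0-simplices (7): a, b, c, d, e, f, g
  1-simplices (9): ac, af, ag, bc, bg, cg, de, df, eg
  2-simplices (2): acg, bcg

Hence C_0 ≅ Z^7, C_1 ≅ Z^9, C_2 ≅ Z^2.

∂_1: C_1 → C_0 maps an edge to its endpoints' difference, ∂[p,q] = q − p. For instance
  ∂cg = g − c.
The resulting 7×9 matrix has rank 6, and its Smith normal form has invariant factors (1,1,1,1,1,1).

The boundary map ∂_2: C_2 → C_1 acts by ∂[p,q,r] = [q,r] − [p,r] + [p,q]. For instance
  ∂bcg = cg − bg + bc,
  ∂acg = cg − ag + ac.
As a 9×2 matrix over Z this has rank 2, with invariant factors (1,1).

Computing H_k = (kernel of ∂_k) / (image of ∂_{k+1}):

  H_0: rank C_0 − rank ∂_1 = 7 − 6 = 1, and the invariant factors of ∂_1 are all 1, so H_0 = Z.
  H_1: rank ker ∂_1 − rank ∂_2 = (9 − 6) − 2 = 1, and the invariant factors of ∂_2 are all 1, so H_1 = Z.
  H_2: rank ker ∂_2 − rank ∂_3 = (2 − 2) − 0 = 0, and there is no ∂_3, so H_2 = 0.

H_0 = Z,  H_1 = Z,  H_2 = 0.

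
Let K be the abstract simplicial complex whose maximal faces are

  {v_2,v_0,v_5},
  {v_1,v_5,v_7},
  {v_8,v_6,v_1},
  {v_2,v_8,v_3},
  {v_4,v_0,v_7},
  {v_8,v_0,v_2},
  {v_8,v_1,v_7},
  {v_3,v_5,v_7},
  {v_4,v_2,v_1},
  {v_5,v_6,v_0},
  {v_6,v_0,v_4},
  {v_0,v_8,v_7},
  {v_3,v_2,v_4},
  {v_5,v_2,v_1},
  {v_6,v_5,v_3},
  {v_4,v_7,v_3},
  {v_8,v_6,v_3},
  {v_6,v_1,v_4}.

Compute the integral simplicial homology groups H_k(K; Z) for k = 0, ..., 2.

Take the total order v_0 < v_1 < v_2 < v_3 < v_4 < v_5 < v_6 < v_7 < v_8 on the vertex set. Then K (dimension 2) consists of the simplices:

  0-simplices (9): [v_0], [v_1], [v_2], [v_3], [v_4], [v_5], [v_6], [v_7], [v_8]
  1-simplices (27): (27 of them)
  2-simplices (18): (18 of them)

Hence C_0 ≅ Z^9, C_1 ≅ Z^27, C_2 ≅ Z^18.

The boundary map ∂_1: C_1 → C_0 maps an edge to its endpoints' difference, ∂[p,q] = q − p. For instance
  ∂[v_3,v_6] = [v_6] − [v_3].
The 9×27 boundary matrix has rank 8 and Smith normal form diag(1,1,1,1,1,1,1,1).

The boundary map ∂_2: C_2 → C_1 maps a triangle to the signed sum of its edges. For instance
  ∂[v_1,v_4,v_6] = [v_4,v_6] − [v_1,v_6] + [v_1,v_4],
  ∂[v_0,v_2,v_5] = [v_2,v_5] − [v_0,v_5] + [v_0,v_2].
The resulting 27×18 matrix has rank 17, and its Smith normal form has invariant factors (1,1,1,1,1,1,1,1,1,1,1,1,1,1,1,1,1).

Reading off H_k = ker ∂_k / im ∂_{k+1}:

  H_0: rank C_0 − rank ∂_1 = 9 − 8 = 1, and the invariant factors of ∂_1 are all 1, so H_0 ≅ Z.
  H_1: rank ker ∂_1 − rank ∂_2 = (27 − 8) − 17 = 2, and the invariant factors of ∂_2 are all 1, so H_1 ≅ Z^2.
  H_2: rank ker ∂_2 − rank ∂_3 = (18 − 17) − 0 = 1, and there is no ∂_3, so H_2 ≅ Z.

H_0 = Z,  H_1 = Z^2,  H_2 = Z.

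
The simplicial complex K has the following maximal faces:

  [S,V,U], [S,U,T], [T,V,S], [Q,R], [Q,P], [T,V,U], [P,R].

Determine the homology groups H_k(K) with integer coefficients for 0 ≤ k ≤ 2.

H_0 ≅ Z^2,  H_1 ≅ Z,  H_2 ≅ Z.

Fix the vertex order P < Q < R < S < T < U < V and write every simplex with vertices in increasing order. Then dim K = 2 and the simplices of K are:

  0-simplices (7): P, Q, R, S, T, U, V
  1-simplices (9): PQ, PR, QR, ST, SU, SV, TU, TV, UV
  2-simplices (4): STU, STV, SUV, TUV

giving chain groups C_0 ≅ Z^7, C_1 ≅ Z^9, C_2 ≅ Z^4.

The boundary map ∂_1: C_1 → C_0 maps an edge to its endpoints' difference, ∂[p,q] = q − p. For instance
  ∂SV = V − S.
This gives a 7×9 integer matrix of rank 5; reducing to Smith normal form yields diagonal entries (1,1,1,1,1).

∂_2: C_2 → C_1 maps a triangle to the signed sum of its edges. For instance
  ∂SUV = UV − SV + SU,
  ∂STV = TV − SV + ST.
The 9×4 boundary matrix has rank 3 and Smith normal form diag(1,1,1).

Computing H_k = (kernel of ∂_k) / (image of ∂_{k+1}):

  H_0: rank C_0 − rank ∂_1 = 7 − 5 = 2, and the invariant factors of ∂_1 are all 1, so H_0 = Z^2.
  H_1: rank ker ∂_1 − rank ∂_2 = (9 − 5) − 3 = 1, and the invariant factors of ∂_2 are all 1, so H_1 = Z.
  H_2: rank ker ∂_2 − rank ∂_3 = (4 − 3) − 0 = 1, and there is no ∂_3, so H_2 = Z.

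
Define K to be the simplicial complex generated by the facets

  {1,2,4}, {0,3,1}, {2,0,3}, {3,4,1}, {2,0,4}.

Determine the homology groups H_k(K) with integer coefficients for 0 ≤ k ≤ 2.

H_0 = Z,  H_1 = Z,  H_2 = 0.

Order the vertices as 0 < 1 < 2 < 3 < 4. Listing each simplex with vertices in this order, K has dimension 2 with simplices:

  0-simplices (5): [0], [1], [2], [3], [4]
  1-simplices (10): [0,1], [0,2], [0,3], [0,4], [1,2], [1,3], [1,4], [2,3], [2,4], [3,4]
  2-simplices (5): [0,1,3], [0,2,3], [0,2,4], [1,2,4], [1,3,4]

so the chain groups are C_0 ≅ Z^5, C_1 ≅ Z^10, C_2 ≅ Z^5.

The boundary map ∂_1: C_1 → C_0 maps an edge to its endpoints' difference, ∂[p,q] = q − p.
As a 5×10 matrix over Z this has rank 4, with invariant factors (1,1,1,1).

Boundary ∂_2: C_2 → C_1 acts by ∂[p,q,r] = [q,r] − [p,r] + [p,q]. For instance
  ∂[1,3,4] = [3,4] − [1,4] + [1,3],
  ∂[1,2,4] = [2,4] − [1,4] + [1,2].
The resulting 10×5 matrix has rank 5, and its Smith normal form has invariant factors (1,1,1,1,1).

Reading off H_k = ker ∂_k / im ∂_{k+1}:

  H_0: rank C_0 − rank ∂_1 = 5 − 4 = 1, and the invariant factors of ∂_1 are all 1, so H_0 ≅ Z.
  H_1: rank ker ∂_1 − rank ∂_2 = (10 − 4) − 5 = 1, and the invariant factors of ∂_2 are all 1, so H_1 ≅ Z.
  H_2: rank ker ∂_2 − rank ∂_3 = (5 − 5) − 0 = 0, and there is no ∂_3, so H_2 ≅ 0.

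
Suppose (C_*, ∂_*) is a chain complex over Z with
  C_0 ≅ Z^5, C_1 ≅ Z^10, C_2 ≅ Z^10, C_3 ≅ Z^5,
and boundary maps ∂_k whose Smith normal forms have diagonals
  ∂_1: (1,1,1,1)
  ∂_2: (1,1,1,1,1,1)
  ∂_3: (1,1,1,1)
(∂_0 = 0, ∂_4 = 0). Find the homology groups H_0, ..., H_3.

H_0: b_0 = 5 − 0 − 4 = 1; torsion from ∂_1 factors > 1: none. So H_0 = Z.
H_1: b_1 = 10 − 4 − 6 = 0; torsion from ∂_2 factors > 1: none. So H_1 = 0.
H_2: b_2 = 10 − 6 − 4 = 0; torsion from ∂_3 factors > 1: none. So H_2 = 0.
H_3: b_3 = 5 − 4 − 0 = 1; torsion from ∂_4 factors > 1: none. So H_3 = Z.

H_0 = Z,  H_1 = 0,  H_2 = 0,  H_3 = Z.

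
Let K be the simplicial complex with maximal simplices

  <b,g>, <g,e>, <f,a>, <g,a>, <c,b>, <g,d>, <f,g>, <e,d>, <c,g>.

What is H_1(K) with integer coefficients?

We work with the vertex ordering a < b < c < d < e < f < g. The simplices of K, each written with vertices in increasing order, are:

  0-simplices (7): a, b, c, d, e, f, g
  1-simplices (9): af, ag, bc, bg, cg, de, dg, eg, fg

Hence C_0 ≅ Z^7, C_1 ≅ Z^9.

∂_1: C_1 → C_0 is given by ∂[p,q] = [q] − [p].
As a 7×9 matrix over Z this has rank 6, with invariant factors (1,1,1,1,1,1).

Reading off H_k = ker ∂_k / im ∂_{k+1}:

  H_1: rank ker ∂_1 − rank ∂_2 = (9 − 6) − 0 = 3, and there is no ∂_2, so H_1 = Z^3.

H_1 = Z^3.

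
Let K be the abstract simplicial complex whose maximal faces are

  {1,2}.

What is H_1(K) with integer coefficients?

H_1 ≅ 0.

We work with the vertex ordering 1 < 2. The simplices of K, each written with vertices in increasing order, are:

  0-simplices (2): [1], [2]
  1-simplices (1): [1,2]

giving chain groups C_0 ≅ Z^2, C_1 ≅ Z^1.

The boundary map ∂_1: C_1 → C_0 maps an edge to its endpoints' difference, ∂[p,q] = q − p.
The resulting 2×1 matrix has rank 1, and its Smith normal form has invariant factors (1).

From H_k ≅ ker(∂_k) / im(∂_{k+1}) we obtain:

  H_1: rank ker ∂_1 − rank ∂_2 = (1 − 1) − 0 = 0, and there is no ∂_2, so H_1 ≅ 0.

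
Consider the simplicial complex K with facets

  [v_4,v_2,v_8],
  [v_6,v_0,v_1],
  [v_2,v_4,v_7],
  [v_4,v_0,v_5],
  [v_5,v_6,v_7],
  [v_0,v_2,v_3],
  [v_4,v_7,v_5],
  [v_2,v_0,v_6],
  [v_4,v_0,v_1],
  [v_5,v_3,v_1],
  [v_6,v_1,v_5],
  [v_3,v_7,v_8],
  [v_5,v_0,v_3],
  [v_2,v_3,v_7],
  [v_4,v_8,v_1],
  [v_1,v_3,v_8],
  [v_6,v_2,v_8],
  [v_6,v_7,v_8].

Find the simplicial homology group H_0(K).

H_0 = Z.

Take the total order v_0 < v_1 < v_2 < v_3 < v_4 < v_5 < v_6 < v_7 < v_8 on the vertex set. Then K (dimension 2) consists of the simplices:

  0-simplices (9): [v_0], [v_1], [v_2], [v_3], [v_4], [v_5], [v_6], [v_7], [v_8]
  1-simplices (27): (27 of them)
  2-simplices (18): (18 of them)

giving chain groups C_0 ≅ Z^9, C_1 ≅ Z^27, C_2 ≅ Z^18.

The boundary map ∂_1: C_1 → C_0 maps an edge to its endpoints' difference, ∂[p,q] = q − p. For instance
  ∂[v_3,v_7] = [v_7] − [v_3].
This gives a 9×27 integer matrix of rank 8; reducing to Smith normal form yields diagonal entries (1,1,1,1,1,1,1,1).

Boundary ∂_2: C_2 → C_1 sends each 2-simplex [p,q,r] to [q,r] − [p,r] + [p,q]. For instance
  ∂[v_0,v_2,v_6] = [v_2,v_6] − [v_0,v_6] + [v_0,v_2],
  ∂[v_1,v_4,v_8] = [v_4,v_8] − [v_1,v_8] + [v_1,v_4].
The resulting 27×18 matrix has rank 18, and its Smith normal form has invariant factors (1,1,1,1,1,1,1,1,1,1,1,1,1,1,1,1,1,2).

From H_k ≅ ker(∂_k) / im(∂_{k+1}) we obtain:

  H_0: rank C_0 − rank ∂_1 = 9 − 8 = 1, and the invariant factors of ∂_1 are all 1, so H_0 ≅ Z.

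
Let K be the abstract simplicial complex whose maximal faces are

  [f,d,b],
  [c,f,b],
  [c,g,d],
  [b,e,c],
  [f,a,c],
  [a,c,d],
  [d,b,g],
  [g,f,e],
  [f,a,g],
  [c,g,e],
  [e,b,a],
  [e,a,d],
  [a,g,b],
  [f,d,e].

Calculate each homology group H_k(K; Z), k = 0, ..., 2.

H_0 = Z,  H_1 = Z^2,  H_2 = Z.

Take the total order a < b < c < d < e < f < g on the vertex set. Then K (dimension 2) consists of the simplices:

  0-simplices (7): a, b, c, d, e, f, g
  1-simplices (21): ab, ac, ad, ae, af, ag, bc, bd, be, bf, bg, cd, ce, cf, cg, de, df, dg, ef, eg, fg
  2-simplices (14): abe, abg, acd, acf, ade, afg, bce, bcf, bdf, bdg, cdg, ceg, def, efg

Hence C_0 ≅ Z^7, C_1 ≅ Z^21, C_2 ≅ Z^14.

Boundary ∂_1: C_1 → C_0 sends each edge [p,q] (with p < q) to q − p.
As a 7×21 matrix over Z this has rank 6, with invariant factors (1,1,1,1,1,1).

Boundary ∂_2: C_2 → C_1 maps a triangle to the signed sum of its edges. For instance
  ∂bcf = cf − bf + bc,
  ∂acf = cf − af + ac.
This gives a 21×14 integer matrix of rank 13; reducing to Smith normal form yields diagonal entries (1,1,1,1,1,1,1,1,1,1,1,1,1).

Computing H_k = (kernel of ∂_k) / (image of ∂_{k+1}):

  H_0: rank C_0 − rank ∂_1 = 7 − 6 = 1, and the invariant factors of ∂_1 are all 1, so H_0 ≅ Z.
  H_1: rank ker ∂_1 − rank ∂_2 = (21 − 6) − 13 = 2, and the invariant factors of ∂_2 are all 1, so H_1 ≅ Z^2.
  H_2: rank ker ∂_2 − rank ∂_3 = (14 − 13) − 0 = 1, and there is no ∂_3, so H_2 ≅ Z.

(K is a triangulation of the torus T^2.)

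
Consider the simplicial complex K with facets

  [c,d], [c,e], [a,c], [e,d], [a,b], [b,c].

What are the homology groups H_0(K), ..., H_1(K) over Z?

We work with the vertex ordering a < b < c < d < e. The simplices of K, each written with vertices in increasing order, are:

  0-simplices (5): a, b, c, d, e
  1-simplices (6): ab, ac, bc, cd, ce, de

Hence C_0 ≅ Z^5, C_1 ≅ Z^6.

The boundary map ∂_1: C_1 → C_0 sends each edge [p,q] (with p < q) to q − p.
The resulting 5×6 matrix has rank 4, and its Smith normal form has invariant factors (1,1,1,1).

Computing H_k = (kernel of ∂_k) / (image of ∂_{k+1}):

  H_0: rank C_0 − rank ∂_1 = 5 − 4 = 1, and the invariant factors of ∂_1 are all 1, so H_0 ≅ Z.
  H_1: rank ker ∂_1 − rank ∂_2 = (6 − 4) − 0 = 2, and there is no ∂_2, so H_1 ≅ Z^2.

As a check, the Euler characteristic is 5 − 6 = -1, which agrees with 1 − 2 = -1.

H_0 = Z,  H_1 = Z^2.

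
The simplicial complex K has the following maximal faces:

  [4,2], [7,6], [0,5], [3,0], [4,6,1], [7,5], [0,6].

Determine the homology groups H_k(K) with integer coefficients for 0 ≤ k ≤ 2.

H_0 ≅ Z,  H_1 ≅ Z,  H_2 = 0.

Take the total order 0 < 1 < 2 < 3 < 4 < 5 < 6 < 7 on the vertex set. Then K (dimension 2) consists of the simplices:

  0-simplices (8): [0], [1], [2], [3], [4], [5], [6], [7]
  1-simplices (9): [0,3], [0,5], [0,6], [1,4], [1,6], [2,4], [4,6], [5,7], [6,7]
  2-simplices (1): [1,4,6]

giving chain groups C_0 ≅ Z^8, C_1 ≅ Z^9, C_2 ≅ Z^1.

The boundary map ∂_1: C_1 → C_0 sends each edge [p,q] (with p < q) to q − p. For instance
  ∂[0,6] = [6] − [0].
The resulting 8×9 matrix has rank 7, and its Smith normal form has invariant factors (1,1,1,1,1,1,1).

The boundary map ∂_2: C_2 → C_1 maps a triangle to the signed sum of its edges. For instance
  ∂[1,4,6] = [4,6] − [1,6] + [1,4].
The 9×1 boundary matrix has rank 1 and Smith normal form diag(1).

Now H_k = ker ∂_k / im ∂_{k+1}, so:

  H_0: rank C_0 − rank ∂_1 = 8 − 7 = 1, and the invariant factors of ∂_1 are all 1, so H_0 = Z.
  H_1: rank ker ∂_1 − rank ∂_2 = (9 − 7) − 1 = 1, and the invariant factors of ∂_2 are all 1, so H_1 = Z.
  H_2: rank ker ∂_2 − rank ∂_3 = (1 − 1) − 0 = 0, and there is no ∂_3, so H_2 = 0.

As a check, the Euler characteristic is 8 − 9 + 1 = 0, which agrees with 1 − 1 + 0 = 0.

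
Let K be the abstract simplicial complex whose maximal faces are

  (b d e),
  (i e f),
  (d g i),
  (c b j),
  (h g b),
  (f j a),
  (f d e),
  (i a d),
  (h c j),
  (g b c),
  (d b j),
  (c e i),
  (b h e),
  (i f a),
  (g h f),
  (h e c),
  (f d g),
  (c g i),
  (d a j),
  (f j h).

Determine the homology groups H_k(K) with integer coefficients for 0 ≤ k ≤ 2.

We work with the vertex ordering a < b < c < d < e < f < g < h < i < j. The simplices of K, each written with vertices in increasing order, are:

  0-simplices (10): a, b, c, d, e, f, g, h, i, j
  1-simplices (30): ad, af, ai, aj, bc, bd, be, bg, bh, bj, ce, cg, ch, ci, cj, de, df, dg, di, dj, ef, eh, ei, fg, fh, fi, fj, gh, gi, hj
  2-simplices (20): adi, adj, afi, afj, bcg, bcj, bde, bdj, beh, bgh, ceh, cei, cgi, chj, def, dfg, dgi, efi, fgh, fhj

giving chain groups C_0 ≅ Z^10, C_1 ≅ Z^30, C_2 ≅ Z^20.

Boundary ∂_1: C_1 → C_0 is given by ∂[p,q] = [q] − [p]. For instance
  ∂fh = h − f.
The 10×30 boundary matrix has rank 9 and Smith normal form diag(1,1,1,1,1,1,1,1,1).

Boundary ∂_2: C_2 → C_1 maps a triangle to the signed sum of its edges. For instance
  ∂cgi = gi − ci + cg,
  ∂afj = fj − aj + af.
The 30×20 boundary matrix has rank 20 and Smith normal form diag(1,1,1,1,1,1,1,1,1,1,1,1,1,1,1,1,1,1,1,2).

From H_k ≅ ker(∂_k) / im(∂_{k+1}) we obtain:

  H_0: rank C_0 − rank ∂_1 = 10 − 9 = 1, and the invariant factors of ∂_1 are all 1, so H_0 = Z.
  H_1: rank ker ∂_1 − rank ∂_2 = (30 − 9) − 20 = 1, and ∂_2 has invariant factor 2 > 1, so H_1 = Z ⊕ Z_2.
  H_2: rank ker ∂_2 − rank ∂_3 = (20 − 20) − 0 = 0, and there is no ∂_3, so H_2 = 0.

H_0 = Z,  H_1 = Z ⊕ Z_2,  H_2 = 0.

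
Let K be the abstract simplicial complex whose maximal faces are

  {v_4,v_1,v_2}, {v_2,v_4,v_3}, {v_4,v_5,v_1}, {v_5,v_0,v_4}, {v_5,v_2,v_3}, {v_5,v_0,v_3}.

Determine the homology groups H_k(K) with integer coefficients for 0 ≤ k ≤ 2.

H_0 ≅ Z,  H_1 ≅ Z,  H_2 = 0.

Fix the vertex order v_0 < v_1 < v_2 < v_3 < v_4 < v_5 and write every simplex with vertices in increasing order. Then dim K = 2 and the simplices of K are:

  0-simplices (6): [v_0], [v_1], [v_2], [v_3], [v_4], [v_5]
  1-simplices (12): [v_0,v_3], [v_0,v_4], [v_0,v_5], [v_1,v_2], [v_1,v_4], [v_1,v_5], [v_2,v_3], [v_2,v_4], [v_2,v_5], [v_3,v_4], [v_3,v_5], [v_4,v_5]
  2-simplices (6): [v_0,v_3,v_5], [v_0,v_4,v_5], [v_1,v_2,v_4], [v_1,v_4,v_5], [v_2,v_3,v_4], [v_2,v_3,v_5]

Hence C_0 ≅ Z^6, C_1 ≅ Z^12, C_2 ≅ Z^6.

Boundary ∂_1: C_1 → C_0 sends each edge [p,q] (with p < q) to q − p. For instance
  ∂[v_2,v_5] = [v_5] − [v_2].
As a 6×12 matrix over Z this has rank 5, with invariant factors (1,1,1,1,1).

∂_2: C_2 → C_1 maps a triangle to the signed sum of its edges. For instance
  ∂[v_1,v_2,v_4] = [v_2,v_4] − [v_1,v_4] + [v_1,v_2],
  ∂[v_0,v_3,v_5] = [v_3,v_5] − [v_0,v_5] + [v_0,v_3].
As a 12×6 matrix over Z this has rank 6, with invariant factors (1,1,1,1,1,1).

Now H_k = ker ∂_k / im ∂_{k+1}, so:

  H_0: rank C_0 − rank ∂_1 = 6 − 5 = 1, and the invariant factors of ∂_1 are all 1, so H_0 = Z.
  H_1: rank ker ∂_1 − rank ∂_2 = (12 − 5) − 6 = 1, and the invariant factors of ∂_2 are all 1, so H_1 = Z.
  H_2: rank ker ∂_2 − rank ∂_3 = (6 − 6) − 0 = 0, and there is no ∂_3, so H_2 = 0.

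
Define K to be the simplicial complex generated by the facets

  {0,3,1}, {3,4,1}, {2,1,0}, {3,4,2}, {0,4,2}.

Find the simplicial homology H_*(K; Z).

Order the vertices as 0 < 1 < 2 < 3 < 4. Listing each simplex with vertices in this order, K has dimension 2 with simplices:

  0-simplices (5): [0], [1], [2], [3], [4]
  1-simplices (10): [0,1], [0,2], [0,3], [0,4], [1,2], [1,3], [1,4], [2,3], [2,4], [3,4]
  2-simplices (5): [0,1,2], [0,1,3], [0,2,4], [1,3,4], [2,3,4]

so the chain groups are C_0 ≅ Z^5, C_1 ≅ Z^10, C_2 ≅ Z^5.

∂_1: C_1 → C_0 maps an edge to its endpoints' difference, ∂[p,q] = q − p. For instance
  ∂[1,3] = [3] − [1].
As a 5×10 matrix over Z this has rank 4, with invariant factors (1,1,1,1).

Boundary ∂_2: C_2 → C_1 acts by ∂[p,q,r] = [q,r] − [p,r] + [p,q]. For instance
  ∂[1,3,4] = [3,4] − [1,4] + [1,3],
  ∂[0,1,2] = [1,2] − [0,2] + [0,1].
This gives a 10×5 integer matrix of rank 5; reducing to Smith normal form yields diagonal entries (1,1,1,1,1).

From H_k ≅ ker(∂_k) / im(∂_{k+1}) we obtain:

  H_0: rank C_0 − rank ∂_1 = 5 − 4 = 1, and the invariant factors of ∂_1 are all 1, so H_0 ≅ Z.
  H_1: rank ker ∂_1 − rank ∂_2 = (10 − 4) − 5 = 1, and the invariant factors of ∂_2 are all 1, so H_1 ≅ Z.
  H_2: rank ker ∂_2 − rank ∂_3 = (5 − 5) − 0 = 0, and there is no ∂_3, so H_2 ≅ 0.

H_0 ≅ Z,  H_1 ≅ Z,  H_2 = 0.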